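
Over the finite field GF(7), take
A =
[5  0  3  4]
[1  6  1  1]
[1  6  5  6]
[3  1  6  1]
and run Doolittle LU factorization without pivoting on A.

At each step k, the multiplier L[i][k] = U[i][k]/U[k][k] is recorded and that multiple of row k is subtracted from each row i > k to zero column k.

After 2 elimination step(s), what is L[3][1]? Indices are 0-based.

L[3][1] = 6

k=0: U[0][0]=5
  eliminate (1,0): mult=3, new row 1: (0, 6, 6, 3); set L[1][0]=3
  eliminate (2,0): mult=3, new row 2: (0, 6, 3, 1); set L[2][0]=3
  eliminate (3,0): mult=2, new row 3: (0, 1, 0, 0); set L[3][0]=2
k=1: U[1][1]=6
  eliminate (2,1): mult=1, new row 2: (0, 0, 4, 5); set L[2][1]=1
  eliminate (3,1): mult=6, new row 3: (0, 0, 6, 3); set L[3][1]=6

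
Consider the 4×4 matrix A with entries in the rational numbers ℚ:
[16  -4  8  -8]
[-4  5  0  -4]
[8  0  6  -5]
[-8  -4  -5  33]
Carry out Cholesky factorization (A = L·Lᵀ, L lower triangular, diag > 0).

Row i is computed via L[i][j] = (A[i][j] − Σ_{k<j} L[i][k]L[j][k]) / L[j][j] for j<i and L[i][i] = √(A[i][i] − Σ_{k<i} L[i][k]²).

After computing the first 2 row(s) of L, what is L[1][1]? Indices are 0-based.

Step 1: L[0][0] = √(16) = 4.
  L[1][0] = (-4) / L[0][0] = -1.
Step 2: L[1][1] = √(4) = 2.

L[1][1] = 2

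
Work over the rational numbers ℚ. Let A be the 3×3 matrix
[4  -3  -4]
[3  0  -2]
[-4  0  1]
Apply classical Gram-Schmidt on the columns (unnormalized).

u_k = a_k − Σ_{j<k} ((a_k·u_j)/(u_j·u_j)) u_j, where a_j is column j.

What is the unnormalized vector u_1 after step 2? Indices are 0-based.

u_1 = (-75/41, 36/41, -48/41)

Step 1: u_0 = a_0 = (4, 3, -4).
Step 2: u_1 = a_1 − (-12/41)·u_0 = (-75/41, 36/41, -48/41).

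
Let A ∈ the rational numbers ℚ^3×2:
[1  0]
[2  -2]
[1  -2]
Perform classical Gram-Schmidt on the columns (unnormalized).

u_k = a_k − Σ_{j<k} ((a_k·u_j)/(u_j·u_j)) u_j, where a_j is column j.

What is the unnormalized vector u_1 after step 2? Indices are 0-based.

u_1 = (1, 0, -1)

Step 1: u_0 = a_0 = (1, 2, 1).
Step 2: u_1 = a_1 − (-1)·u_0 = (1, 0, -1).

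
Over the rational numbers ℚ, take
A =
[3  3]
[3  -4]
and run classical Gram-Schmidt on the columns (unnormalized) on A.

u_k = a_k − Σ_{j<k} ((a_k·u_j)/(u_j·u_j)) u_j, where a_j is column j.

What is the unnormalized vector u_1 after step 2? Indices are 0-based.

u_1 = (7/2, -7/2)

Step 1: u_0 = a_0 = (3, 3).
Step 2: u_1 = a_1 − (-1/6)·u_0 = (7/2, -7/2).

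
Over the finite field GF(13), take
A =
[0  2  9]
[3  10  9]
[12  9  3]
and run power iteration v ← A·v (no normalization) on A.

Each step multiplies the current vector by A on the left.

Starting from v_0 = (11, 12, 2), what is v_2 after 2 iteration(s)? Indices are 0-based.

v_2 = (8, 7, 12)

v_0 = (11, 12, 2).
v_1 = A·v_0 = (3, 2, 12).
v_2 = A·v_1 = (8, 7, 12).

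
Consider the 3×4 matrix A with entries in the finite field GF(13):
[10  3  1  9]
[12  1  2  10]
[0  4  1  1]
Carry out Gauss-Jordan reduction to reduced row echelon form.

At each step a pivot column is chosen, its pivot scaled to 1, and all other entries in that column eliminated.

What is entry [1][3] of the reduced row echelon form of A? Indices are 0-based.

pivot(0,0)=10: scale R0 → (1, 12, 4, 10)
  clear (1,0): R1 −= (12)R0 → (0, 0, 6, 7)
pivot(1,1): swap R1↔R2
pivot(1,1)=4: scale R1 → (0, 1, 10, 10)
  clear (0,1): R0 −= (12)R1 → (1, 0, 1, 7)
pivot(2,2)=6: scale R2 → (0, 0, 1, 12)
  clear (0,2): R0 −= (1)R2 → (1, 0, 0, 8)
  clear (1,2): R1 −= (10)R2 → (0, 1, 0, 7)

M[1][3] = 7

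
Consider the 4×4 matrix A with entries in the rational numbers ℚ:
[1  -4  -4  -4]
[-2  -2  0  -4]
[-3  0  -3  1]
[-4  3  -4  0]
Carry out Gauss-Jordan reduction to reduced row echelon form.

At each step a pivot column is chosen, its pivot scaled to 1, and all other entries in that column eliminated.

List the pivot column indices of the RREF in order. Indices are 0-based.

[1] R0 /= 1  ⇒  (1, -4, -4, -4)
     R1 -= -2·R0  ⇒  (0, -10, -8, -12)
     R2 -= -3·R0  ⇒  (0, -12, -15, -11)
     R3 -= -4·R0  ⇒  (0, -13, -20, -16)
[2] R1 /= -10  ⇒  (0, 1, 4/5, 6/5)
     R0 -= -4·R1  ⇒  (1, 0, -4/5, 4/5)
     R2 -= -12·R1  ⇒  (0, 0, -27/5, 17/5)
     R3 -= -13·R1  ⇒  (0, 0, -48/5, -2/5)
[3] R2 /= -27/5  ⇒  (0, 0, 1, -17/27)
     R0 -= -4/5·R2  ⇒  (1, 0, 0, 8/27)
     R1 -= 4/5·R2  ⇒  (0, 1, 0, 46/27)
     R3 -= -48/5·R2  ⇒  (0, 0, 0, -58/9)
[4] R3 /= -58/9  ⇒  (0, 0, 0, 1)
     R0 -= 8/27·R3  ⇒  (1, 0, 0, 0)
     R1 -= 46/27·R3  ⇒  (0, 1, 0, 0)
     R2 -= -17/27·R3  ⇒  (0, 0, 1, 0)

pivot columns: 0, 1, 2, 3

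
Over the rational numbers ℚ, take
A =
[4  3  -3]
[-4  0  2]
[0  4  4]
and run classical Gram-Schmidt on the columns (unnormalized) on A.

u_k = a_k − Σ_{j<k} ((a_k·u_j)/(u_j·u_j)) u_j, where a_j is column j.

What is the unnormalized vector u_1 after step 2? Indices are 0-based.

u_1 = (3/2, 3/2, 4)

Step 1: u_0 = a_0 = (4, -4, 0).
Step 2: u_1 = a_1 − (3/8)·u_0 = (3/2, 3/2, 4).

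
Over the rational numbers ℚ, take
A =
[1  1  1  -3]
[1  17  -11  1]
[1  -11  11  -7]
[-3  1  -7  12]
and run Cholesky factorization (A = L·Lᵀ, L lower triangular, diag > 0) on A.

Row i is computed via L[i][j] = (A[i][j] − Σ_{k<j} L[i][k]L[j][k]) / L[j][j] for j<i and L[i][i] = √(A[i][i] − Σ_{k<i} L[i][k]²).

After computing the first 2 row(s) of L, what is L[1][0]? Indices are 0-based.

L[1][0] = 1

Step 1: L[0][0] = √(1) = 1.
  L[1][0] = (1) / L[0][0] = 1.
Step 2: L[1][1] = √(16) = 4.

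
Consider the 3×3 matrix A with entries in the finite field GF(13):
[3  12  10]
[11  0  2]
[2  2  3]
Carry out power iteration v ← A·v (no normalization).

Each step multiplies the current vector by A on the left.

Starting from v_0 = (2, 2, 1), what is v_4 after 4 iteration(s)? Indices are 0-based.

v_4 = (9, 2, 8)

v_0 = (2, 2, 1).
v_1 = A·v_0 = (1, 11, 11).
v_2 = A·v_1 = (11, 7, 5).
v_3 = A·v_2 = (11, 1, 12).
v_4 = A·v_3 = (9, 2, 8).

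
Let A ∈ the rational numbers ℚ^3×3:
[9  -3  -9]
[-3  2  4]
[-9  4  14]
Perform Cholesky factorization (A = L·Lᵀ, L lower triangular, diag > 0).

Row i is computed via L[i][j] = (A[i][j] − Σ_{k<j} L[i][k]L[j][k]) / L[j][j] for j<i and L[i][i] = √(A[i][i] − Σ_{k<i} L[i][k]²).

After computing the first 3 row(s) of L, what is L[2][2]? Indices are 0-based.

Step 1: L[0][0] = √(9) = 3.
  L[1][0] = (-3) / L[0][0] = -1.
Step 2: L[1][1] = √(1) = 1.
  L[2][0] = (-9) / L[0][0] = -3.
  L[2][1] = (1) / L[1][1] = 1.
Step 3: L[2][2] = √(4) = 2.

L[2][2] = 2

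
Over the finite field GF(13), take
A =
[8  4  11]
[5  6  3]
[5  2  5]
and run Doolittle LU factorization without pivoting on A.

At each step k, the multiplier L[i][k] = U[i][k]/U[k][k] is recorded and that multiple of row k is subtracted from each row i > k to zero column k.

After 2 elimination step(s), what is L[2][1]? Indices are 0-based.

k=0: U[0][0]=8
  eliminate (1,0): mult=12, new row 1: (0, 10, 1); set L[1][0]=12
  eliminate (2,0): mult=12, new row 2: (0, 6, 3); set L[2][0]=12
k=1: U[1][1]=10
  eliminate (2,1): mult=11, new row 2: (0, 0, 5); set L[2][1]=11

L[2][1] = 11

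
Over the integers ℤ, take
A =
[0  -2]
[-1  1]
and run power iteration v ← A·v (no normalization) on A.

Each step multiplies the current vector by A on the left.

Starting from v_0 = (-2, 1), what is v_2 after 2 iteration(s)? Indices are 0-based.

v_2 = (-6, 5)

v_0 = (-2, 1).
v_1 = A·v_0 = (-2, 3).
v_2 = A·v_1 = (-6, 5).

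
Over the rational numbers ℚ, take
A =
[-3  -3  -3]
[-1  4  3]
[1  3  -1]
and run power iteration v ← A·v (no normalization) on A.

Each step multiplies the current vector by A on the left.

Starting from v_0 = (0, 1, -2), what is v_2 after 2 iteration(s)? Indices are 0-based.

v_2 = (-18, 4, -8)

v_0 = (0, 1, -2).
v_1 = A·v_0 = (3, -2, 5).
v_2 = A·v_1 = (-18, 4, -8).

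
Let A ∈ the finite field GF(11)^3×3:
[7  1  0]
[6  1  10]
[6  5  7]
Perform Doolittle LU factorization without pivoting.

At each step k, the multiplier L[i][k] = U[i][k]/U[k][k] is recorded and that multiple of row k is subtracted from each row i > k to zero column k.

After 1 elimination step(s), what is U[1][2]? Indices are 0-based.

k=0: U[0][0]=7
  eliminate (1,0): mult=4, new row 1: (0, 8, 10); set L[1][0]=4
  eliminate (2,0): mult=4, new row 2: (0, 1, 7); set L[2][0]=4

U[1][2] = 10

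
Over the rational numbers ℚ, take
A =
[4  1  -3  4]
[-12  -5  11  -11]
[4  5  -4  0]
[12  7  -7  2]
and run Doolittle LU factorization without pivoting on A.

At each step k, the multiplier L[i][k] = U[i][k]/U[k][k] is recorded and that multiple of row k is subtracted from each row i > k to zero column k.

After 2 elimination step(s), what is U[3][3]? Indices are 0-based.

[col 0] pivot 4
  R1 -= -3*R0 → (0, -2, 2, 1)  (L[1][0] := -3)
  R2 -= 1*R0 → (0, 4, -1, -4)  (L[2][0] := 1)
  R3 -= 3*R0 → (0, 4, 2, -10)  (L[3][0] := 3)
[col 1] pivot -2
  R2 -= -2*R1 → (0, 0, 3, -2)  (L[2][1] := -2)
  R3 -= -2*R1 → (0, 0, 6, -8)  (L[3][1] := -2)

U[3][3] = -8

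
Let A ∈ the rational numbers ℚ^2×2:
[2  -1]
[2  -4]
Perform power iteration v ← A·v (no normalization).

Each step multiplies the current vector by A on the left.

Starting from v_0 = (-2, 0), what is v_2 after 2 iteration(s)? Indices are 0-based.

v_0 = (-2, 0).
v_1 = A·v_0 = (-4, -4).
v_2 = A·v_1 = (-4, 8).

v_2 = (-4, 8)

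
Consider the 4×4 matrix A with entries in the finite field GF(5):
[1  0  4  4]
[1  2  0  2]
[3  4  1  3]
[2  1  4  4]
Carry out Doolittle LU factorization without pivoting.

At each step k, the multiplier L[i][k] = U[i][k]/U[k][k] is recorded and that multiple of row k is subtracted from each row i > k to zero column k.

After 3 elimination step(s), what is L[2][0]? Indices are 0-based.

L[2][0] = 3

Step 1: pivot at (0,0) is 1.
  row1 ← row1 − (1)·row0  ⇒  L[1][0]=1, U row1=(0, 2, 1, 3)
  row2 ← row2 − (3)·row0  ⇒  L[2][0]=3, U row2=(0, 4, 4, 1)
  row3 ← row3 − (2)·row0  ⇒  L[3][0]=2, U row3=(0, 1, 1, 1)
Step 2: pivot at (1,1) is 2.
  row2 ← row2 − (2)·row1  ⇒  L[2][1]=2, U row2=(0, 0, 2, 0)
  row3 ← row3 − (3)·row1  ⇒  L[3][1]=3, U row3=(0, 0, 3, 2)
Step 3: pivot at (2,2) is 2.
  row3 ← row3 − (4)·row2  ⇒  L[3][2]=4, U row3=(0, 0, 0, 2)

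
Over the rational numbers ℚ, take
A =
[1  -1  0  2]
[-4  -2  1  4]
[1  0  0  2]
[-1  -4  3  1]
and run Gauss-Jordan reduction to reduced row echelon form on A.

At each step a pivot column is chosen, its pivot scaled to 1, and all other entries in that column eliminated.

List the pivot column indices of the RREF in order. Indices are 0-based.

pivot columns: 0, 1, 2, 3

step 1: normalize row 0 (÷1) = (1, -1, 0, 2)
  row 1: subtract -4×row0 = (0, -6, 1, 12)
  row 2: subtract 1×row0 = (0, 1, 0, 0)
  row 3: subtract -1×row0 = (0, -5, 3, 3)
step 2: normalize row 1 (÷-6) = (0, 1, -1/6, -2)
  row 0: subtract -1×row1 = (1, 0, -1/6, 0)
  row 2: subtract 1×row1 = (0, 0, 1/6, 2)
  row 3: subtract -5×row1 = (0, 0, 13/6, -7)
step 3: normalize row 2 (÷1/6) = (0, 0, 1, 12)
  row 0: subtract -1/6×row2 = (1, 0, 0, 2)
  row 1: subtract -1/6×row2 = (0, 1, 0, 0)
  row 3: subtract 13/6×row2 = (0, 0, 0, -33)
step 4: normalize row 3 (÷-33) = (0, 0, 0, 1)
  row 0: subtract 2×row3 = (1, 0, 0, 0)
  row 2: subtract 12×row3 = (0, 0, 1, 0)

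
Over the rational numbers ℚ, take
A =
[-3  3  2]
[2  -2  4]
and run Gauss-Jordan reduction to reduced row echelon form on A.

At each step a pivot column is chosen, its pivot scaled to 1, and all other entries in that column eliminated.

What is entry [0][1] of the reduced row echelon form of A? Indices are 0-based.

step 1: normalize row 0 (÷-3) = (1, -1, -2/3)
  row 1: subtract 2×row0 = (0, 0, 16/3)
skip col 1 (zero from row 1)
step 2: normalize row 1 (÷16/3) = (0, 0, 1)
  row 0: subtract -2/3×row1 = (1, -1, 0)

M[0][1] = -1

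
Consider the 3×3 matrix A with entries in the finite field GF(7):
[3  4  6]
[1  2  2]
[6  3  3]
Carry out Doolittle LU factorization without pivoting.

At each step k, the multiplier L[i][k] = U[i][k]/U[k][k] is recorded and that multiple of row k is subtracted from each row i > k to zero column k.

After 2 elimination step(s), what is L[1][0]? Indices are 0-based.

L[1][0] = 5

k=0: U[0][0]=3
  eliminate (1,0): mult=5, new row 1: (0, 3, 0); set L[1][0]=5
  eliminate (2,0): mult=2, new row 2: (0, 2, 5); set L[2][0]=2
k=1: U[1][1]=3
  eliminate (2,1): mult=3, new row 2: (0, 0, 5); set L[2][1]=3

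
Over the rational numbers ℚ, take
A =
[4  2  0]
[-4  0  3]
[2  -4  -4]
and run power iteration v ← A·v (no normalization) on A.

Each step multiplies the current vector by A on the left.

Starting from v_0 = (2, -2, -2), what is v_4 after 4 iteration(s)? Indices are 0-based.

v_4 = (160, -568, 624)

v_0 = (2, -2, -2).
v_1 = A·v_0 = (4, -14, 20).
v_2 = A·v_1 = (-12, 44, -16).
v_3 = A·v_2 = (40, 0, -136).
v_4 = A·v_3 = (160, -568, 624).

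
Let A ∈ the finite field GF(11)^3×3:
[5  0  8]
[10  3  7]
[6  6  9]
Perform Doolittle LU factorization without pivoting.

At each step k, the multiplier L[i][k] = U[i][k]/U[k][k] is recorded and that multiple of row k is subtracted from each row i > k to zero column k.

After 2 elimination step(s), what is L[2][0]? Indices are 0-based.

[col 0] pivot 5
  R1 -= 2*R0 → (0, 3, 2)  (L[1][0] := 2)
  R2 -= 10*R0 → (0, 6, 6)  (L[2][0] := 10)
[col 1] pivot 3
  R2 -= 2*R1 → (0, 0, 2)  (L[2][1] := 2)

L[2][0] = 10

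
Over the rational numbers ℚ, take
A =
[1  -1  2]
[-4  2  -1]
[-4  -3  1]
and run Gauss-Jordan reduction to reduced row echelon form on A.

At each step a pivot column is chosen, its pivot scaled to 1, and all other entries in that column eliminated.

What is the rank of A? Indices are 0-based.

pivot(0,0)=1: scale R0 → (1, -1, 2)
  clear (1,0): R1 −= (-4)R0 → (0, -2, 7)
  clear (2,0): R2 −= (-4)R0 → (0, -7, 9)
pivot(1,1)=-2: scale R1 → (0, 1, -7/2)
  clear (0,1): R0 −= (-1)R1 → (1, 0, -3/2)
  clear (2,1): R2 −= (-7)R1 → (0, 0, -31/2)
pivot(2,2)=-31/2: scale R2 → (0, 0, 1)
  clear (0,2): R0 −= (-3/2)R2 → (1, 0, 0)
  clear (1,2): R1 −= (-7/2)R2 → (0, 1, 0)

rank = 3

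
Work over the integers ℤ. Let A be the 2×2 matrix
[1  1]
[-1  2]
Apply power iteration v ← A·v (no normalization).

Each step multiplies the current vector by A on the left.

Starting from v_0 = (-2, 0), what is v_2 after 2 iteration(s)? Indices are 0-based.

v_2 = (0, 6)

v_0 = (-2, 0).
v_1 = A·v_0 = (-2, 2).
v_2 = A·v_1 = (0, 6).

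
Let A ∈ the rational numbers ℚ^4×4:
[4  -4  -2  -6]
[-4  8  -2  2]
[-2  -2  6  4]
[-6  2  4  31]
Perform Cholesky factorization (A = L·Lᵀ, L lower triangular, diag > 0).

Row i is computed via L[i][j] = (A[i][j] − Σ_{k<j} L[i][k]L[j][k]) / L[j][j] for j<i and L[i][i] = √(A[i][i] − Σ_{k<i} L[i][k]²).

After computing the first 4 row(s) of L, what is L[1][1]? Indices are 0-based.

Step 1: L[0][0] = √(4) = 2.
  L[1][0] = (-4) / L[0][0] = -2.
Step 2: L[1][1] = √(4) = 2.
  L[2][0] = (-2) / L[0][0] = -1.
  L[2][1] = (-4) / L[1][1] = -2.
Step 3: L[2][2] = √(1) = 1.
  L[3][0] = (-6) / L[0][0] = -3.
  L[3][1] = (-4) / L[1][1] = -2.
  L[3][2] = (-3) / L[2][2] = -3.
Step 4: L[3][3] = √(9) = 3.

L[1][1] = 2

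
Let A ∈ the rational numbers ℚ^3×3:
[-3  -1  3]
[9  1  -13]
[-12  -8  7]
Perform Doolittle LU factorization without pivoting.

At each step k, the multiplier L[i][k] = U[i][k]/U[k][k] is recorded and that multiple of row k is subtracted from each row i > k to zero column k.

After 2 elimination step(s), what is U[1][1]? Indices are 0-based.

U[1][1] = -2

Step 1: pivot at (0,0) is -3.
  row1 ← row1 − (-3)·row0  ⇒  L[1][0]=-3, U row1=(0, -2, -4)
  row2 ← row2 − (4)·row0  ⇒  L[2][0]=4, U row2=(0, -4, -5)
Step 2: pivot at (1,1) is -2.
  row2 ← row2 − (2)·row1  ⇒  L[2][1]=2, U row2=(0, 0, 3)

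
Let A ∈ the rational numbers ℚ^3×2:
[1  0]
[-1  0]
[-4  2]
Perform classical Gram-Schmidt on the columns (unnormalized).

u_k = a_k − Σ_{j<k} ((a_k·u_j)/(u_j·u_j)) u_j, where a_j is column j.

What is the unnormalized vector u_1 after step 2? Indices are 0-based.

Step 1: u_0 = a_0 = (1, -1, -4).
Step 2: u_1 = a_1 − (-4/9)·u_0 = (4/9, -4/9, 2/9).

u_1 = (4/9, -4/9, 2/9)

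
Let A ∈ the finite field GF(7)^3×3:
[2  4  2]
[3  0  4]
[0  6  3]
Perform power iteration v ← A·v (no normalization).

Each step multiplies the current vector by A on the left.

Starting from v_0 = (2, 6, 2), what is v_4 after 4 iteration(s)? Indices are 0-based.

v_4 = (4, 4, 3)

v_0 = (2, 6, 2).
v_1 = A·v_0 = (4, 0, 0).
v_2 = A·v_1 = (1, 5, 0).
v_3 = A·v_2 = (1, 3, 2).
v_4 = A·v_3 = (4, 4, 3).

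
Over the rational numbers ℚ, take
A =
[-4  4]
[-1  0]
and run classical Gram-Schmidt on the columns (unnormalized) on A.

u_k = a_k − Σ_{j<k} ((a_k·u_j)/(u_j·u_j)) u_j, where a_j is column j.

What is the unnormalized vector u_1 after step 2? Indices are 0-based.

Step 1: u_0 = a_0 = (-4, -1).
Step 2: u_1 = a_1 − (-16/17)·u_0 = (4/17, -16/17).

u_1 = (4/17, -16/17)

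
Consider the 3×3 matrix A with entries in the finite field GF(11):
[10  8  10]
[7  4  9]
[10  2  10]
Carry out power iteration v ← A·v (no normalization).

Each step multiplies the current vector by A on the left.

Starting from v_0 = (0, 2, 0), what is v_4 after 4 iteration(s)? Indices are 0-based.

v_0 = (0, 2, 0).
v_1 = A·v_0 = (5, 8, 4).
v_2 = A·v_1 = (0, 4, 7).
v_3 = A·v_2 = (3, 2, 1).
v_4 = A·v_3 = (1, 5, 0).

v_4 = (1, 5, 0)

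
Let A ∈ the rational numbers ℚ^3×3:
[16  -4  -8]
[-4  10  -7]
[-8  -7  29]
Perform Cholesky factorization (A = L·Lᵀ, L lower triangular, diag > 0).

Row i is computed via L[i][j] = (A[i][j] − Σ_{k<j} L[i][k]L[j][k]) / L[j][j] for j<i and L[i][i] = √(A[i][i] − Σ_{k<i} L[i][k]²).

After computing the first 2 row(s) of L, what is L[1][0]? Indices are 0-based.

Step 1: L[0][0] = √(16) = 4.
  L[1][0] = (-4) / L[0][0] = -1.
Step 2: L[1][1] = √(9) = 3.

L[1][0] = -1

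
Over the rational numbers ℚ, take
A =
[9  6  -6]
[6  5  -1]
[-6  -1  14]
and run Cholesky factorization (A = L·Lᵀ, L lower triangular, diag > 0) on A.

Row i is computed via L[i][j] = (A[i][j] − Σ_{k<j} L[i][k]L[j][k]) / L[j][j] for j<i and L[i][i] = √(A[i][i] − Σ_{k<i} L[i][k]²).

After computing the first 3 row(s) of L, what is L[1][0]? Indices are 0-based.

Step 1: L[0][0] = √(9) = 3.
  L[1][0] = (6) / L[0][0] = 2.
Step 2: L[1][1] = √(1) = 1.
  L[2][0] = (-6) / L[0][0] = -2.
  L[2][1] = (3) / L[1][1] = 3.
Step 3: L[2][2] = √(1) = 1.

L[1][0] = 2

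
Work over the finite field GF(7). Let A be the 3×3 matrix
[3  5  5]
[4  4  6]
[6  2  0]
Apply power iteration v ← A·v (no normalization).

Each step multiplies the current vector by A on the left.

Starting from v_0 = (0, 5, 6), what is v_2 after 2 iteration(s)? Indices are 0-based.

v_2 = (5, 0, 1)

v_0 = (0, 5, 6).
v_1 = A·v_0 = (6, 0, 3).
v_2 = A·v_1 = (5, 0, 1).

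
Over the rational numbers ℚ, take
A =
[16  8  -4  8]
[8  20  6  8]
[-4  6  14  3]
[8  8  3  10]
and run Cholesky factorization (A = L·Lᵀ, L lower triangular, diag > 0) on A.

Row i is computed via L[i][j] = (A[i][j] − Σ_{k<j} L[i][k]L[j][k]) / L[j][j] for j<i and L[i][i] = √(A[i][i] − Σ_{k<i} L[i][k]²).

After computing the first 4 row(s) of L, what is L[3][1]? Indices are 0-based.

L[3][1] = 1

Step 1: L[0][0] = √(16) = 4.
  L[1][0] = (8) / L[0][0] = 2.
Step 2: L[1][1] = √(16) = 4.
  L[2][0] = (-4) / L[0][0] = -1.
  L[2][1] = (8) / L[1][1] = 2.
Step 3: L[2][2] = √(9) = 3.
  L[3][0] = (8) / L[0][0] = 2.
  L[3][1] = (4) / L[1][1] = 1.
  L[3][2] = (3) / L[2][2] = 1.
Step 4: L[3][3] = √(4) = 2.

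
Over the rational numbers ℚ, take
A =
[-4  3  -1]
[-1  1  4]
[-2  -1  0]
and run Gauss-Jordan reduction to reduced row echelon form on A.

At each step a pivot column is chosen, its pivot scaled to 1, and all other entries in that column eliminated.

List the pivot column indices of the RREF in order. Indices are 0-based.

pivot columns: 0, 1, 2

step 1: normalize row 0 (÷-4) = (1, -3/4, 1/4)
  row 1: subtract -1×row0 = (0, 1/4, 17/4)
  row 2: subtract -2×row0 = (0, -5/2, 1/2)
step 2: normalize row 1 (÷1/4) = (0, 1, 17)
  row 0: subtract -3/4×row1 = (1, 0, 13)
  row 2: subtract -5/2×row1 = (0, 0, 43)
step 3: normalize row 2 (÷43) = (0, 0, 1)
  row 0: subtract 13×row2 = (1, 0, 0)
  row 1: subtract 17×row2 = (0, 1, 0)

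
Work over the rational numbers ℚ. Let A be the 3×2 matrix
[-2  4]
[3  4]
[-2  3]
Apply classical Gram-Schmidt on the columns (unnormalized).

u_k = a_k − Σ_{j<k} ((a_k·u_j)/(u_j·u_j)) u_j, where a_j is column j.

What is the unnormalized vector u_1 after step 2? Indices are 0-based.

Step 1: u_0 = a_0 = (-2, 3, -2).
Step 2: u_1 = a_1 − (-2/17)·u_0 = (64/17, 74/17, 47/17).

u_1 = (64/17, 74/17, 47/17)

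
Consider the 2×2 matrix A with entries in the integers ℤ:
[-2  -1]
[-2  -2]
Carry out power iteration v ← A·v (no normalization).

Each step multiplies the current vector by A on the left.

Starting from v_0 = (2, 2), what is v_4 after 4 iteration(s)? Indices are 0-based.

v_0 = (2, 2).
v_1 = A·v_0 = (-6, -8).
v_2 = A·v_1 = (20, 28).
v_3 = A·v_2 = (-68, -96).
v_4 = A·v_3 = (232, 328).

v_4 = (232, 328)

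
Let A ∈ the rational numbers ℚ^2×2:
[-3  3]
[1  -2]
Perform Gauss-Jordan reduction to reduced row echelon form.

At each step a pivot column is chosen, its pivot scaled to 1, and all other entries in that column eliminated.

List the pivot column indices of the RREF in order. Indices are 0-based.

pivot columns: 0, 1

step 1: normalize row 0 (÷-3) = (1, -1)
  row 1: subtract 1×row0 = (0, -1)
step 2: normalize row 1 (÷-1) = (0, 1)
  row 0: subtract -1×row1 = (1, 0)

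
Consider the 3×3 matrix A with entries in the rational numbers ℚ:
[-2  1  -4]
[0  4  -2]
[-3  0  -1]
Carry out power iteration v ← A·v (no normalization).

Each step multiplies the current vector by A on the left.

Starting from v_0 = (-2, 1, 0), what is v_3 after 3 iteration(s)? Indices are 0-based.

v_3 = (148, 58, 111)

v_0 = (-2, 1, 0).
v_1 = A·v_0 = (5, 4, 6).
v_2 = A·v_1 = (-30, 4, -21).
v_3 = A·v_2 = (148, 58, 111).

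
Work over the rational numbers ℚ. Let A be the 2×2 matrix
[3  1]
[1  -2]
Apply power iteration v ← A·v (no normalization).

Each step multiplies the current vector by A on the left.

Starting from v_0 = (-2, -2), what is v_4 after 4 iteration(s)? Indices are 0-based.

v_0 = (-2, -2).
v_1 = A·v_0 = (-8, 2).
v_2 = A·v_1 = (-22, -12).
v_3 = A·v_2 = (-78, 2).
v_4 = A·v_3 = (-232, -82).

v_4 = (-232, -82)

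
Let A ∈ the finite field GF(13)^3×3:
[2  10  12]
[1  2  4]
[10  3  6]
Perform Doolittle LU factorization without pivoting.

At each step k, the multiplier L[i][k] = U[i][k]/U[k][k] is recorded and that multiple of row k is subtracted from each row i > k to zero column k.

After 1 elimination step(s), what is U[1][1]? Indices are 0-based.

U[1][1] = 10

[col 0] pivot 2
  R1 -= 7*R0 → (0, 10, 11)  (L[1][0] := 7)
  R2 -= 5*R0 → (0, 5, 11)  (L[2][0] := 5)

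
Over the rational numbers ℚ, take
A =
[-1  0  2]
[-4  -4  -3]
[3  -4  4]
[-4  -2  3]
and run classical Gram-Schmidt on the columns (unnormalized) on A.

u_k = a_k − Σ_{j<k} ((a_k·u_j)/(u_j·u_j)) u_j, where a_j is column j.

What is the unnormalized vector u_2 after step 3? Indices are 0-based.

u_2 = (134/57, -181/57, 26/19, 206/57)

Step 1: u_0 = a_0 = (-1, -4, 3, -4).
Step 2: u_1 = a_1 − (2/7)·u_0 = (2/7, -20/7, -34/7, -6/7).
Step 3: u_2 = a_2 − (5/21)·u_0 − (-15/38)·u_1 = (134/57, -181/57, 26/19, 206/57).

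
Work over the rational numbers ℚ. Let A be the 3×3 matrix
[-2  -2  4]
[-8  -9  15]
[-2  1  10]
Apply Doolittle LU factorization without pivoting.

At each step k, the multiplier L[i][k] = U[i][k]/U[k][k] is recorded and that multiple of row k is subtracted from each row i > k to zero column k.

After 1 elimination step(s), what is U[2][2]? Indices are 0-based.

k=0: U[0][0]=-2
  eliminate (1,0): mult=4, new row 1: (0, -1, -1); set L[1][0]=4
  eliminate (2,0): mult=1, new row 2: (0, 3, 6); set L[2][0]=1

U[2][2] = 6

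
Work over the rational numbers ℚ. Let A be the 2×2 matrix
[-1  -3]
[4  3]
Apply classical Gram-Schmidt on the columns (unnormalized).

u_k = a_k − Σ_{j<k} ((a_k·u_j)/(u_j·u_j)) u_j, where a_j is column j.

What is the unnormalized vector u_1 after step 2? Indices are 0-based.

u_1 = (-36/17, -9/17)

Step 1: u_0 = a_0 = (-1, 4).
Step 2: u_1 = a_1 − (15/17)·u_0 = (-36/17, -9/17).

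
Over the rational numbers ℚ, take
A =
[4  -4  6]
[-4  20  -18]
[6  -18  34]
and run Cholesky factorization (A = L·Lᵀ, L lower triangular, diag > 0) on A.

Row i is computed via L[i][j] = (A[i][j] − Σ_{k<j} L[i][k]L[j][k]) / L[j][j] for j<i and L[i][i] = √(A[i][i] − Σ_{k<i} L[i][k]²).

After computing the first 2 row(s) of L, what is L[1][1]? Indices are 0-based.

Step 1: L[0][0] = √(4) = 2.
  L[1][0] = (-4) / L[0][0] = -2.
Step 2: L[1][1] = √(16) = 4.

L[1][1] = 4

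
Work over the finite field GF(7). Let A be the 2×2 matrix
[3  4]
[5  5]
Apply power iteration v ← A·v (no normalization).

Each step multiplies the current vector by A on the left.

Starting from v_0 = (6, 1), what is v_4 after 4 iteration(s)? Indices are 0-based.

v_0 = (6, 1).
v_1 = A·v_0 = (1, 0).
v_2 = A·v_1 = (3, 5).
v_3 = A·v_2 = (1, 5).
v_4 = A·v_3 = (2, 2).

v_4 = (2, 2)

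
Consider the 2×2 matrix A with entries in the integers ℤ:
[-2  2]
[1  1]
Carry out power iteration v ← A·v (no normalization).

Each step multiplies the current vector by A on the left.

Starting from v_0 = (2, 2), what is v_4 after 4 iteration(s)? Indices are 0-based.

v_0 = (2, 2).
v_1 = A·v_0 = (0, 4).
v_2 = A·v_1 = (8, 4).
v_3 = A·v_2 = (-8, 12).
v_4 = A·v_3 = (40, 4).

v_4 = (40, 4)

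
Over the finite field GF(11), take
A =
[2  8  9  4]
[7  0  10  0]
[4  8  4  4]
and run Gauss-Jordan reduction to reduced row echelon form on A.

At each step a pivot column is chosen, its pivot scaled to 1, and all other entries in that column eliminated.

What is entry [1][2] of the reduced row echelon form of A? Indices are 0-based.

M[1][2] = 10

[1] R0 /= 2  ⇒  (1, 4, 10, 2)
     R1 -= 7·R0  ⇒  (0, 5, 6, 8)
     R2 -= 4·R0  ⇒  (0, 3, 8, 7)
[2] R1 /= 5  ⇒  (0, 1, 10, 6)
     R0 -= 4·R1  ⇒  (1, 0, 3, 0)
     R2 -= 3·R1  ⇒  (0, 0, 0, 0)
column 2 empty below row 2
column 3 empty below row 2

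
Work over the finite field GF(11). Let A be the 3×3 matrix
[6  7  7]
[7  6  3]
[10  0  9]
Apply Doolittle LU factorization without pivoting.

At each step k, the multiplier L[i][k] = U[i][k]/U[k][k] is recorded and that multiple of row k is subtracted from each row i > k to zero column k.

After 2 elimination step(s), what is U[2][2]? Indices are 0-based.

U[2][2] = 4

[col 0] pivot 6
  R1 -= 3*R0 → (0, 7, 4)  (L[1][0] := 3)
  R2 -= 9*R0 → (0, 3, 1)  (L[2][0] := 9)
[col 1] pivot 7
  R2 -= 2*R1 → (0, 0, 4)  (L[2][1] := 2)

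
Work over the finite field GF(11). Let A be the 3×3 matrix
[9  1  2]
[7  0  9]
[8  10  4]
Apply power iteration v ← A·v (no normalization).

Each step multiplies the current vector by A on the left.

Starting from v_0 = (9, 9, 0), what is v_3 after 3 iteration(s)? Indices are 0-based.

v_3 = (5, 5, 3)

v_0 = (9, 9, 0).
v_1 = A·v_0 = (2, 8, 8).
v_2 = A·v_1 = (9, 9, 7).
v_3 = A·v_2 = (5, 5, 3).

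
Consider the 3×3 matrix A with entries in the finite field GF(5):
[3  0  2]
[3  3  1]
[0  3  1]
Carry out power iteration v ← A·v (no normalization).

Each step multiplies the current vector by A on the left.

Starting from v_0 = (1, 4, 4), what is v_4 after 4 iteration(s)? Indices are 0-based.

v_4 = (0, 2, 4)

v_0 = (1, 4, 4).
v_1 = A·v_0 = (1, 4, 1).
v_2 = A·v_1 = (0, 1, 3).
v_3 = A·v_2 = (1, 1, 1).
v_4 = A·v_3 = (0, 2, 4).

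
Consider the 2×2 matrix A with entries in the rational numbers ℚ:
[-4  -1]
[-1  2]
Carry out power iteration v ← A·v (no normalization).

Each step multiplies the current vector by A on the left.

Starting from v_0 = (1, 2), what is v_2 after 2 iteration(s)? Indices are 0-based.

v_0 = (1, 2).
v_1 = A·v_0 = (-6, 3).
v_2 = A·v_1 = (21, 12).

v_2 = (21, 12)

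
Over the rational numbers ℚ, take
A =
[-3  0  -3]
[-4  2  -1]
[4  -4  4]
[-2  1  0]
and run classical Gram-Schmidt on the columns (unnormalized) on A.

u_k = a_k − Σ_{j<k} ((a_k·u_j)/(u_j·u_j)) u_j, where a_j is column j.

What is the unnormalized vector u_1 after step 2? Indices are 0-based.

Step 1: u_0 = a_0 = (-3, -4, 4, -2).
Step 2: u_1 = a_1 − (-26/45)·u_0 = (-26/15, -14/45, -76/45, -7/45).

u_1 = (-26/15, -14/45, -76/45, -7/45)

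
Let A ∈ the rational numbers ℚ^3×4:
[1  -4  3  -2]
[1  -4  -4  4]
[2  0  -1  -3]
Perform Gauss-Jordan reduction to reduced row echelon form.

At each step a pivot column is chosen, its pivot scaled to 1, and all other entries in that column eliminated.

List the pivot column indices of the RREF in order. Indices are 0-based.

pivot(0,0)=1: scale R0 → (1, -4, 3, -2)
  clear (1,0): R1 −= (1)R0 → (0, 0, -7, 6)
  clear (2,0): R2 −= (2)R0 → (0, 8, -7, 1)
pivot(1,1): swap R1↔R2
pivot(1,1)=8: scale R1 → (0, 1, -7/8, 1/8)
  clear (0,1): R0 −= (-4)R1 → (1, 0, -1/2, -3/2)
pivot(2,2)=-7: scale R2 → (0, 0, 1, -6/7)
  clear (0,2): R0 −= (-1/2)R2 → (1, 0, 0, -27/14)
  clear (1,2): R1 −= (-7/8)R2 → (0, 1, 0, -5/8)

pivot columns: 0, 1, 2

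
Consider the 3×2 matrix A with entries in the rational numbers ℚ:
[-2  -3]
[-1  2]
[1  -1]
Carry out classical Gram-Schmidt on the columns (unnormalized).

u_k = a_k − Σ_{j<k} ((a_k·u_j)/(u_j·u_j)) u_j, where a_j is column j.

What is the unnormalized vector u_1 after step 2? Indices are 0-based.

u_1 = (-2, 5/2, -3/2)

Step 1: u_0 = a_0 = (-2, -1, 1).
Step 2: u_1 = a_1 − (1/2)·u_0 = (-2, 5/2, -3/2).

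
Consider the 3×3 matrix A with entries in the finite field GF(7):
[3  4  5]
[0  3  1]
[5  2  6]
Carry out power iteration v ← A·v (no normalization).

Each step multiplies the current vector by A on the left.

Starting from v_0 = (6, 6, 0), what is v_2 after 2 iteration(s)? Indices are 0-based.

v_2 = (2, 5, 1)

v_0 = (6, 6, 0).
v_1 = A·v_0 = (0, 4, 0).
v_2 = A·v_1 = (2, 5, 1).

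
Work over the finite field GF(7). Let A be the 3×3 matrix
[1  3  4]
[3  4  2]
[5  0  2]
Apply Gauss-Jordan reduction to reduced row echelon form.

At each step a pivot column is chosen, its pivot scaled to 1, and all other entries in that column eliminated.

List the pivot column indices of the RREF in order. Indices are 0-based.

[1] R0 /= 1  ⇒  (1, 3, 4)
     R1 -= 3·R0  ⇒  (0, 2, 4)
     R2 -= 5·R0  ⇒  (0, 6, 3)
[2] R1 /= 2  ⇒  (0, 1, 2)
     R0 -= 3·R1  ⇒  (1, 0, 5)
     R2 -= 6·R1  ⇒  (0, 0, 5)
[3] R2 /= 5  ⇒  (0, 0, 1)
     R0 -= 5·R2  ⇒  (1, 0, 0)
     R1 -= 2·R2  ⇒  (0, 1, 0)

pivot columns: 0, 1, 2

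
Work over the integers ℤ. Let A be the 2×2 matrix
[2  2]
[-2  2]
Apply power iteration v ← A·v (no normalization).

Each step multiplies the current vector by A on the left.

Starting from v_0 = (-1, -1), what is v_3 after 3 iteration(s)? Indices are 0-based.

v_0 = (-1, -1).
v_1 = A·v_0 = (-4, 0).
v_2 = A·v_1 = (-8, 8).
v_3 = A·v_2 = (0, 32).

v_3 = (0, 32)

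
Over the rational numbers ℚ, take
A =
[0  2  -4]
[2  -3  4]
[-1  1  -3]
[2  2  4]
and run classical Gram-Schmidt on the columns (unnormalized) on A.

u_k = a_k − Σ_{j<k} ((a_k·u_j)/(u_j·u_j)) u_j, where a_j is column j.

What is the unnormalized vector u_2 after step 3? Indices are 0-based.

u_2 = (-152/51, -24/17, -28/51, 58/51)

Step 1: u_0 = a_0 = (0, 2, -1, 2).
Step 2: u_1 = a_1 − (-1/3)·u_0 = (2, -7/3, 2/3, 8/3).
Step 3: u_2 = a_2 − (19/9)·u_0 − (-26/51)·u_1 = (-152/51, -24/17, -28/51, 58/51).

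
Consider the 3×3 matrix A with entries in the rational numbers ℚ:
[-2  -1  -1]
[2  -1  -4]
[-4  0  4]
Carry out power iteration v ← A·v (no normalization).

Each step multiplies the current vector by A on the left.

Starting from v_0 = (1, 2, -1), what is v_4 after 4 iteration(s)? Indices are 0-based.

v_0 = (1, 2, -1).
v_1 = A·v_0 = (-3, 4, -8).
v_2 = A·v_1 = (10, 22, -20).
v_3 = A·v_2 = (-22, 78, -120).
v_4 = A·v_3 = (86, 358, -392).

v_4 = (86, 358, -392)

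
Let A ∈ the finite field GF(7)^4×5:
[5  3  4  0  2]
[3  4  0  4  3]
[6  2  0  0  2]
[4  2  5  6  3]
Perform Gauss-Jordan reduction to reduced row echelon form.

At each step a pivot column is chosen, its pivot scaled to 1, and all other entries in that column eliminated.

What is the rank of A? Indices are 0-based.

rank = 4

step 1: normalize row 0 (÷5) = (1, 2, 5, 0, 6)
  row 1: subtract 3×row0 = (0, 5, 6, 4, 6)
  row 2: subtract 6×row0 = (0, 4, 5, 0, 1)
  row 3: subtract 4×row0 = (0, 1, 6, 6, 0)
step 2: normalize row 1 (÷5) = (0, 1, 4, 5, 4)
  row 0: subtract 2×row1 = (1, 0, 4, 4, 5)
  row 2: subtract 4×row1 = (0, 0, 3, 1, 6)
  row 3: subtract 1×row1 = (0, 0, 2, 1, 3)
step 3: normalize row 2 (÷3) = (0, 0, 1, 5, 2)
  row 0: subtract 4×row2 = (1, 0, 0, 5, 4)
  row 1: subtract 4×row2 = (0, 1, 0, 6, 3)
  row 3: subtract 2×row2 = (0, 0, 0, 5, 6)
step 4: normalize row 3 (÷5) = (0, 0, 0, 1, 4)
  row 0: subtract 5×row3 = (1, 0, 0, 0, 5)
  row 1: subtract 6×row3 = (0, 1, 0, 0, 0)
  row 2: subtract 5×row3 = (0, 0, 1, 0, 3)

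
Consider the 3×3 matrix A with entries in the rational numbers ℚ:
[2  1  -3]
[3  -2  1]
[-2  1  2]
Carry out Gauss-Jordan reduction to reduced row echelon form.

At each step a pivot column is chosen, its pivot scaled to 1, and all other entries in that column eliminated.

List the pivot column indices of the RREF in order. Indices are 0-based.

pivot columns: 0, 1, 2

pivot(0,0)=2: scale R0 → (1, 1/2, -3/2)
  clear (1,0): R1 −= (3)R0 → (0, -7/2, 11/2)
  clear (2,0): R2 −= (-2)R0 → (0, 2, -1)
pivot(1,1)=-7/2: scale R1 → (0, 1, -11/7)
  clear (0,1): R0 −= (1/2)R1 → (1, 0, -5/7)
  clear (2,1): R2 −= (2)R1 → (0, 0, 15/7)
pivot(2,2)=15/7: scale R2 → (0, 0, 1)
  clear (0,2): R0 −= (-5/7)R2 → (1, 0, 0)
  clear (1,2): R1 −= (-11/7)R2 → (0, 1, 0)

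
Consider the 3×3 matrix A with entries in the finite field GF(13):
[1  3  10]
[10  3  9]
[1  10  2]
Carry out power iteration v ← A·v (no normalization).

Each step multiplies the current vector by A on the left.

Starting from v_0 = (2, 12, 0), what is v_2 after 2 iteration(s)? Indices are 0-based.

v_0 = (2, 12, 0).
v_1 = A·v_0 = (12, 4, 5).
v_2 = A·v_1 = (9, 8, 10).

v_2 = (9, 8, 10)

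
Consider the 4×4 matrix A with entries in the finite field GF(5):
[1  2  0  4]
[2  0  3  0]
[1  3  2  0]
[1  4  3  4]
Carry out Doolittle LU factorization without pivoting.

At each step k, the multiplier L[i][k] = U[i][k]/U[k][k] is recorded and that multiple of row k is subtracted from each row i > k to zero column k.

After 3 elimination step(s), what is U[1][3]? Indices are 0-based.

Step 1: pivot at (0,0) is 1.
  row1 ← row1 − (2)·row0  ⇒  L[1][0]=2, U row1=(0, 1, 3, 2)
  row2 ← row2 − (1)·row0  ⇒  L[2][0]=1, U row2=(0, 1, 2, 1)
  row3 ← row3 − (1)·row0  ⇒  L[3][0]=1, U row3=(0, 2, 3, 0)
Step 2: pivot at (1,1) is 1.
  row2 ← row2 − (1)·row1  ⇒  L[2][1]=1, U row2=(0, 0, 4, 4)
  row3 ← row3 − (2)·row1  ⇒  L[3][1]=2, U row3=(0, 0, 2, 1)
Step 3: pivot at (2,2) is 4.
  row3 ← row3 − (3)·row2  ⇒  L[3][2]=3, U row3=(0, 0, 0, 4)

U[1][3] = 2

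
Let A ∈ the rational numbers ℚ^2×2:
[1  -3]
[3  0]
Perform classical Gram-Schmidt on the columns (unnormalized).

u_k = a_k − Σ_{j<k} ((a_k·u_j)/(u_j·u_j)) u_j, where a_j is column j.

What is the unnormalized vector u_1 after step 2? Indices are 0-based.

Step 1: u_0 = a_0 = (1, 3).
Step 2: u_1 = a_1 − (-3/10)·u_0 = (-27/10, 9/10).

u_1 = (-27/10, 9/10)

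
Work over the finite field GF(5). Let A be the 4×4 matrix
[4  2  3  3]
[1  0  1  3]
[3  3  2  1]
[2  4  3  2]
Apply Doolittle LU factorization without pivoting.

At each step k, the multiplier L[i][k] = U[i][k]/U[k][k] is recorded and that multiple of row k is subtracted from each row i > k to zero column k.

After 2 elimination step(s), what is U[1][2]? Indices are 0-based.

U[1][2] = 4

k=0: U[0][0]=4
  eliminate (1,0): mult=4, new row 1: (0, 2, 4, 1); set L[1][0]=4
  eliminate (2,0): mult=2, new row 2: (0, 4, 1, 0); set L[2][0]=2
  eliminate (3,0): mult=3, new row 3: (0, 3, 4, 3); set L[3][0]=3
k=1: U[1][1]=2
  eliminate (2,1): mult=2, new row 2: (0, 0, 3, 3); set L[2][1]=2
  eliminate (3,1): mult=4, new row 3: (0, 0, 3, 4); set L[3][1]=4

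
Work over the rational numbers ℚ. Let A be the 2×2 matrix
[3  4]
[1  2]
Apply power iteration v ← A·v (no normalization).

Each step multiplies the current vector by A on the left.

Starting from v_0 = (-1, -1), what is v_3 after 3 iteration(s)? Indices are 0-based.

v_3 = (-151, -59)

v_0 = (-1, -1).
v_1 = A·v_0 = (-7, -3).
v_2 = A·v_1 = (-33, -13).
v_3 = A·v_2 = (-151, -59).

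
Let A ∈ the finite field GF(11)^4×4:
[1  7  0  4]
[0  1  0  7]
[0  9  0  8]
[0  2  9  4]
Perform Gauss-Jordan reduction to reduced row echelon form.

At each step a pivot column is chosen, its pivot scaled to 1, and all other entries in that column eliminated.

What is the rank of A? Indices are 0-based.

rank = 3

pivot(0,0)=1: scale R0 → (1, 7, 0, 4)
pivot(1,1)=1: scale R1 → (0, 1, 0, 7)
  clear (0,1): R0 −= (7)R1 → (1, 0, 0, 10)
  clear (2,1): R2 −= (9)R1 → (0, 0, 0, 0)
  clear (3,1): R3 −= (2)R1 → (0, 0, 9, 1)
pivot(2,2): swap R2↔R3
pivot(2,2)=9: scale R2 → (0, 0, 1, 5)
col 3: no nonzero at/below row 3; advance.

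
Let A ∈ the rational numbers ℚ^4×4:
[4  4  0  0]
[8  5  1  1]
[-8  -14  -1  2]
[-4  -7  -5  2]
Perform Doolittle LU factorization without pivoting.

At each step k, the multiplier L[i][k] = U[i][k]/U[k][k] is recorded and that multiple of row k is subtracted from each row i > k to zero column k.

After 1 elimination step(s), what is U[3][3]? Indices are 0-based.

U[3][3] = 2

Step 1: pivot at (0,0) is 4.
  row1 ← row1 − (2)·row0  ⇒  L[1][0]=2, U row1=(0, -3, 1, 1)
  row2 ← row2 − (-2)·row0  ⇒  L[2][0]=-2, U row2=(0, -6, -1, 2)
  row3 ← row3 − (-1)·row0  ⇒  L[3][0]=-1, U row3=(0, -3, -5, 2)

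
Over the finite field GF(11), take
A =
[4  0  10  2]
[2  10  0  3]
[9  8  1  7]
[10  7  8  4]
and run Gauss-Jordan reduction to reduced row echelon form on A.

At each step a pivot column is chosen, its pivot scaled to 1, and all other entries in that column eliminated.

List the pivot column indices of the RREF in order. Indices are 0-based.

pivot columns: 0, 1, 2, 3

[1] R0 /= 4  ⇒  (1, 0, 8, 6)
     R1 -= 2·R0  ⇒  (0, 10, 6, 2)
     R2 -= 9·R0  ⇒  (0, 8, 6, 8)
     R3 -= 10·R0  ⇒  (0, 7, 5, 10)
[2] R1 /= 10  ⇒  (0, 1, 5, 9)
     R2 -= 8·R1  ⇒  (0, 0, 10, 2)
     R3 -= 7·R1  ⇒  (0, 0, 3, 2)
[3] R2 /= 10  ⇒  (0, 0, 1, 9)
     R0 -= 8·R2  ⇒  (1, 0, 0, 0)
     R1 -= 5·R2  ⇒  (0, 1, 0, 8)
     R3 -= 3·R2  ⇒  (0, 0, 0, 8)
[4] R3 /= 8  ⇒  (0, 0, 0, 1)
     R1 -= 8·R3  ⇒  (0, 1, 0, 0)
     R2 -= 9·R3  ⇒  (0, 0, 1, 0)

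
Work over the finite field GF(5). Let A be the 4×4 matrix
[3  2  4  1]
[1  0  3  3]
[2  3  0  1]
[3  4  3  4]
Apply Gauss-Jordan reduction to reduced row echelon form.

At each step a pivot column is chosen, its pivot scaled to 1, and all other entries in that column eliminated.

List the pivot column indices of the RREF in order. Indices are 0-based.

pivot(0,0)=3: scale R0 → (1, 4, 3, 2)
  clear (1,0): R1 −= (1)R0 → (0, 1, 0, 1)
  clear (2,0): R2 −= (2)R0 → (0, 0, 4, 2)
  clear (3,0): R3 −= (3)R0 → (0, 2, 4, 3)
pivot(1,1)=1: scale R1 → (0, 1, 0, 1)
  clear (0,1): R0 −= (4)R1 → (1, 0, 3, 3)
  clear (3,1): R3 −= (2)R1 → (0, 0, 4, 1)
pivot(2,2)=4: scale R2 → (0, 0, 1, 3)
  clear (0,2): R0 −= (3)R2 → (1, 0, 0, 4)
  clear (3,2): R3 −= (4)R2 → (0, 0, 0, 4)
pivot(3,3)=4: scale R3 → (0, 0, 0, 1)
  clear (0,3): R0 −= (4)R3 → (1, 0, 0, 0)
  clear (1,3): R1 −= (1)R3 → (0, 1, 0, 0)
  clear (2,3): R2 −= (3)R3 → (0, 0, 1, 0)

pivot columns: 0, 1, 2, 3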